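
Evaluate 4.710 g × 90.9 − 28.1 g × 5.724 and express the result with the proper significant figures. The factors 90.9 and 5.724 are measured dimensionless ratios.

4.710 × 90.9 = 428.139 → 428 g (3 s.f., last digit at the 10^0 place).
28.1 × 5.724 = 160.8444 → 161 g (3 s.f., last digit at the 10^0 place).
Difference: 267.2946 g; keep the coarser place, 10^0.
Result: 267 g.

267 g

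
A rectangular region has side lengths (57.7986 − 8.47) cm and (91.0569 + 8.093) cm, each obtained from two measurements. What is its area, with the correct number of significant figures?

4891 cm²

57.7986 − 8.47 = 49.3286, limited to 2 d.p. → 4 s.f.; 91.0569 + 8.093 = 99.1499, limited to 3 d.p. → 5 s.f.
Carrying full precision, 49.3286 × 99.1499 = 4890.92575714; keep min(4, 5) = 4 s.f.
Rounded to 4 significant figures: 4891 cm².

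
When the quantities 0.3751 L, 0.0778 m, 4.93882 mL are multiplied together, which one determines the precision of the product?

0.3751 L → 4 s.f.; 0.0778 m → 3 s.f.; 4.93882 mL → 6 s.f.
The fewest is 3 significant figures, from 0.0778 m.

0.0778 m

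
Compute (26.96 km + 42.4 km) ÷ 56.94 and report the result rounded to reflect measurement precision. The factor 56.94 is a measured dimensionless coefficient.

1.22 km

26.96 km + 42.4 km = 69.36 km; the sum is limited to 1 decimal place (3 s.f.).
Carrying full precision, 69.36 ÷ 56.94 = 1.21812434141… km; 56.94 has 4 s.f., so the result keeps min(3, 4) = 3 s.f.
Rounded to 3 significant figures: 1.22 km.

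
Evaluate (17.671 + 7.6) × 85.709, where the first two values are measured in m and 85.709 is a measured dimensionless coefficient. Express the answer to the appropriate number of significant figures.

2.17 × 10³ m

17.671 m + 7.6 m = 25.271 m; the sum is limited to 1 decimal place (3 s.f.).
Carrying full precision, 25.271 × 85.709 = 2165.952139 m; 85.709 has 5 s.f., so the result keeps min(3, 5) = 3 s.f.
Rounded to 3 significant figures: 2.17 × 10³ m.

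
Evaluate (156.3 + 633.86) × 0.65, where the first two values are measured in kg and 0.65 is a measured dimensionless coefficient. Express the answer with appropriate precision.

156.3 kg + 633.86 kg = 790.16 kg; the sum is limited to 1 decimal place (4 s.f.).
Carrying full precision, 790.16 × 0.65 = 513.604 kg; 0.65 has 2 s.f., so the result keeps min(4, 2) = 2 s.f.
Rounded to 2 significant figures: 5.1 × 10^2 kg.

5.1 × 10^2 kg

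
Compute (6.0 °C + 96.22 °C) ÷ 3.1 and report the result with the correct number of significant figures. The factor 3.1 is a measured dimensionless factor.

6.0 °C + 96.22 °C = 102.22 °C; the sum is limited to 1 decimal place (4 s.f.).
Carrying full precision, 102.22 ÷ 3.1 = 32.9741935484… °C; 3.1 has 2 s.f., so the result keeps min(4, 2) = 2 s.f.
Rounded to 2 significant figures: 33 °C.

33 °C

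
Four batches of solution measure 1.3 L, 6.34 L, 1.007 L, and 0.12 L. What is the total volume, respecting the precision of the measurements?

8.8 L

1.3 L + 6.34 L + 1.007 L + 0.12 L = 8.767 L.
Addition/subtraction keeps the fewest decimal places: 1.3 → 1 decimal place, 6.34 → 2 decimal places, 1.007 → 3 decimal places, 0.12 → 2 decimal places; limit is 1.
Rounded to 1 decimal place: 8.8 L.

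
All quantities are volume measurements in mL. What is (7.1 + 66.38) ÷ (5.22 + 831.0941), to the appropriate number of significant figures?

7.1 + 66.38 = 73.48, limited to 1 d.p. → 3 s.f.; 5.22 + 831.0941 = 836.3141, limited to 2 d.p. → 5 s.f.
Carrying full precision, 73.48 ÷ 836.3141 = 0.0878617256363…; keep min(3, 5) = 3 s.f.
Rounded to 3 significant figures: 0.0879.

0.0879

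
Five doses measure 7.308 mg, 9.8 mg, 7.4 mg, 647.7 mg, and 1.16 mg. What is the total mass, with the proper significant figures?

673.4 mg

7.308 mg + 9.8 mg + 7.4 mg + 647.7 mg + 1.16 mg = 673.368 mg.
Addition/subtraction keeps the fewest decimal places: 7.308 → 3 decimal places, 9.8 → 1 decimal place, 7.4 → 1 decimal place, 647.7 → 1 decimal place, 1.16 → 2 decimal places; limit is 1.
Rounded to 1 decimal place: 673.4 mg.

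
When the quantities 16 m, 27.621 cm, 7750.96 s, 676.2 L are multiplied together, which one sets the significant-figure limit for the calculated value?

16 m

16 m → 2 s.f.; 27.621 cm → 5 s.f.; 7750.96 s → 6 s.f.; 676.2 L → 4 s.f.
The fewest is 2 significant figures, from 16 m.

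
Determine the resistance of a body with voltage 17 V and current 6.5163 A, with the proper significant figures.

2.6 Ω

resistance = 17 V ÷ 6.5163 A = 2.60884244126… Ω.
17 has 2 significant figures; 6.5163 has 5.
Division/multiplication keeps the fewest: 2 significant figures.
Rounded: 2.6 Ω.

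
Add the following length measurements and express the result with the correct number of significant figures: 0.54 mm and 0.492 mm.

1.03 mm

0.54 mm + 0.492 mm = 1.032 mm.
Addition/subtraction keeps the fewest decimal places: 0.54 → 2 decimal places, 0.492 → 3 decimal places; limit is 2.
Rounded to 2 decimal places: 1.03 mm.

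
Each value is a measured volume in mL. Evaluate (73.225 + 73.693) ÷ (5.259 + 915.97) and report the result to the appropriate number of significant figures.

73.225 + 73.693 = 146.918, limited to 3 d.p. → 6 s.f.; 5.259 + 915.97 = 921.229, limited to 2 d.p. → 5 s.f.
Carrying full precision, 146.918 ÷ 921.229 = 0.159480433204…; keep min(6, 5) = 5 s.f.
Rounded to 5 significant figures: 0.15948.

0.15948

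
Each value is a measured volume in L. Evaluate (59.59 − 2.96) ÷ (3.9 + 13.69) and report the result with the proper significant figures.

59.59 − 2.96 = 56.63, limited to 2 d.p. → 4 s.f.; 3.9 + 13.69 = 17.59, limited to 1 d.p. → 3 s.f.
Carrying full precision, 56.63 ÷ 17.59 = 3.21944286526…; keep min(4, 3) = 3 s.f.
Rounded to 3 significant figures: 3.22.

3.22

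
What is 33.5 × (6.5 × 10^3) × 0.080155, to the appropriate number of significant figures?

1.7 × 10^4

33.5 × (6.5 × 10^3) × 0.080155 = 17453.75125
Multiplication/division keeps the fewest significant figures: 33.5 → 3 s.f., 6.5 × 10^3 → 2 s.f., 0.080155 → 5 s.f.; limit is 2.
Rounded to 2 significant figures: 1.7 × 10^4.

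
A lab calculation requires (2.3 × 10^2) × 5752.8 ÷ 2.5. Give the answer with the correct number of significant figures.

5.3 × 10^5

(2.3 × 10^2) × 5752.8 ÷ 2.5 = 529257.6
Multiplication/division keeps the fewest significant figures: 2.3 × 10^2 → 2 s.f., 5752.8 → 5 s.f., 2.5 → 2 s.f.; limit is 2.
Rounded to 2 significant figures: 5.3 × 10^5.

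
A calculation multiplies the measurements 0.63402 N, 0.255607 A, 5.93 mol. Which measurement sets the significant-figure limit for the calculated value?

0.63402 N → 5 s.f.; 0.255607 A → 6 s.f.; 5.93 mol → 3 s.f.
The fewest is 3 significant figures, from 5.93 mol.

5.93 mol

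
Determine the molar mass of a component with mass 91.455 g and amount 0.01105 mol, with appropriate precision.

8276 g/mol

molar mass = 91.455 g ÷ 0.01105 mol = 8276.47058824… g/mol.
91.455 has 5 significant figures; 0.01105 has 4.
Division/multiplication keeps the fewest: 4 significant figures.
Rounded: 8276 g/mol.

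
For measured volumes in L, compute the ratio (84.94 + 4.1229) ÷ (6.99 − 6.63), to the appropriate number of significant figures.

2.5 × 10²

84.94 + 4.1229 = 89.0629, limited to 2 d.p. → 4 s.f.; 6.99 − 6.63 = 0.36, limited to 2 d.p. → 2 s.f.
Carrying full precision, 89.0629 ÷ 0.36 = 247.396944444…; keep min(4, 2) = 2 s.f.
Rounded to 2 significant figures: 2.5 × 10².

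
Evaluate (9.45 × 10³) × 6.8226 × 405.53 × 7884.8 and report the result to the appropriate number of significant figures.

2.06 × 10¹¹

(9.45 × 10³) × 6.8226 × 405.53 × 7884.8 = 2.06155719357 × 10^11…
Multiplication/division keeps the fewest significant figures: 9.45 × 10³ → 3 s.f., 6.8226 → 5 s.f., 405.53 → 5 s.f., 7884.8 → 5 s.f.; limit is 3.
Rounded to 3 significant figures: 2.06 × 10¹¹.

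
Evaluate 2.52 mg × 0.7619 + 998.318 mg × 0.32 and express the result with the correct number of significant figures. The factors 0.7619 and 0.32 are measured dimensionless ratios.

3.2 × 10^2 mg

2.52 × 0.7619 = 1.919988 → 1.92 mg (3 s.f., last digit at the 10^-2 place).
998.318 × 0.32 = 319.46176 → 3.2 × 10^2 mg (2 s.f., last digit at the 10^1 place).
Sum: 321.381748 mg; keep the coarser place, 10^1.
Result: 3.2 × 10^2 mg.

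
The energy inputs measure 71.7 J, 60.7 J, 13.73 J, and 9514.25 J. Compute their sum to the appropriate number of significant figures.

71.7 J + 60.7 J + 13.73 J + 9514.25 J = 9660.38 J.
Addition/subtraction keeps the fewest decimal places: 71.7 → 1 decimal place, 60.7 → 1 decimal place, 13.73 → 2 decimal places, 9514.25 → 2 decimal places; limit is 1.
Rounded to 1 decimal place: 9660.4 J.

9660.4 J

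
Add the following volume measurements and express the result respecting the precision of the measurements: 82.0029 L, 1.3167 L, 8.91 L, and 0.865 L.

82.0029 L + 1.3167 L + 8.91 L + 0.865 L = 93.0946 L.
Addition/subtraction keeps the fewest decimal places: 82.0029 → 4 decimal places, 1.3167 → 4 decimal places, 8.91 → 2 decimal places, 0.865 → 3 decimal places; limit is 2.
Rounded to 2 decimal places: 93.09 L.

93.09 L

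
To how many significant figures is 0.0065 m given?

0.0065: leading zeros are not significant.

2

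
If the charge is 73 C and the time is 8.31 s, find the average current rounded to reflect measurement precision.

8.8 A

average current = 73 C ÷ 8.31 s = 8.78459687124… A.
73 has 2 significant figures; 8.31 has 3.
Division/multiplication keeps the fewest: 2 significant figures.
Rounded: 8.8 A.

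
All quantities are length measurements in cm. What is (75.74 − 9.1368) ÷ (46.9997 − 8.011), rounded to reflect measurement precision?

1.708

75.74 − 9.1368 = 66.6032, limited to 2 d.p. → 4 s.f.; 46.9997 − 8.011 = 38.9887, limited to 3 d.p. → 5 s.f.
Carrying full precision, 66.6032 ÷ 38.9887 = 1.70826931906…; keep min(4, 5) = 4 s.f.
Rounded to 4 significant figures: 1.708.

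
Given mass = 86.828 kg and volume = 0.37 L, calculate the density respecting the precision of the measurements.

density = 86.828 kg ÷ 0.37 L = 234.67027027… kg/L.
86.828 has 5 significant figures; 0.37 has 2.
Division/multiplication keeps the fewest: 2 significant figures.
Rounded: 2.3 × 10^2 kg/L.

2.3 × 10^2 kg/L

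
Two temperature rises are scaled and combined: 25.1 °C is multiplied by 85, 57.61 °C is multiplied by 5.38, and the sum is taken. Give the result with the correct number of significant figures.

2.4 × 10³ °C

25.1 × 85 = 2133.5 → 2.1 × 10³ °C (2 s.f., last digit at the 10^2 place).
57.61 × 5.38 = 309.9418 → 3.10 × 10² °C (3 s.f., last digit at the 10^0 place).
Sum: 2443.4418 °C; keep the coarser place, 10^2.
Result: 2.4 × 10³ °C.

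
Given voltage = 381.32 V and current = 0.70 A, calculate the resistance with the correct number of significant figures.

5.4 × 10^2 Ω

resistance = 381.32 V ÷ 0.70 A = 544.742857143… Ω.
381.32 has 5 significant figures; 0.70 has 2.
Division/multiplication keeps the fewest: 2 significant figures.
Rounded: 5.4 × 10^2 Ω.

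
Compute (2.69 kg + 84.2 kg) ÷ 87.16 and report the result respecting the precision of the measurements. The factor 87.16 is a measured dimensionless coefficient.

2.69 kg + 84.2 kg = 86.89 kg; the sum is limited to 1 decimal place (3 s.f.).
Carrying full precision, 86.89 ÷ 87.16 = 0.996902248738… kg; 87.16 has 4 s.f., so the result keeps min(3, 4) = 3 s.f.
Rounded to 3 significant figures: 0.997 kg.

0.997 kg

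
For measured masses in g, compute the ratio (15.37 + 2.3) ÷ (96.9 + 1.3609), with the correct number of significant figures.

15.37 + 2.3 = 17.67, limited to 1 d.p. → 3 s.f.; 96.9 + 1.3609 = 98.2609, limited to 1 d.p. → 3 s.f.
Carrying full precision, 17.67 ÷ 98.2609 = 0.17982737793…; keep min(3, 3) = 3 s.f.
Rounded to 3 significant figures: 0.180.

0.180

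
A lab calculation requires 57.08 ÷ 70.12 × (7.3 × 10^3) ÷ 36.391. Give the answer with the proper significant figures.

1.6 × 10^2

57.08 ÷ 70.12 × (7.3 × 10^3) ÷ 36.391 = 163.294263109…
Multiplication/division keeps the fewest significant figures: 57.08 → 4 s.f., 70.12 → 4 s.f., 7.3 × 10^3 → 2 s.f., 36.391 → 5 s.f.; limit is 2.
Rounded to 2 significant figures: 1.6 × 10^2.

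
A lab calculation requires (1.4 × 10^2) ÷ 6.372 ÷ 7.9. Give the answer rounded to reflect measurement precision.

(1.4 × 10^2) ÷ 6.372 ÷ 7.9 = 2.78115489444…
Multiplication/division keeps the fewest significant figures: 1.4 × 10^2 → 2 s.f., 6.372 → 4 s.f., 7.9 → 2 s.f.; limit is 2.
Rounded to 2 significant figures: 2.8.

2.8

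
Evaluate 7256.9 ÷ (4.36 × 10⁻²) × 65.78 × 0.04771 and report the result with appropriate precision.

7256.9 ÷ (4.36 × 10⁻²) × 65.78 × 0.04771 = 522357.620647…
Multiplication/division keeps the fewest significant figures: 7256.9 → 5 s.f., 4.36 × 10⁻² → 3 s.f., 65.78 → 4 s.f., 0.04771 → 4 s.f.; limit is 3.
Rounded to 3 significant figures: 5.22 × 10⁵.

5.22 × 10⁵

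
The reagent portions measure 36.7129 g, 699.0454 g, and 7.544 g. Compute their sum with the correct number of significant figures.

36.7129 g + 699.0454 g + 7.544 g = 743.3023 g.
Addition/subtraction keeps the fewest decimal places: 36.7129 → 4 decimal places, 699.0454 → 4 decimal places, 7.544 → 3 decimal places; limit is 3.
Rounded to 3 decimal places: 743.302 g.

743.302 g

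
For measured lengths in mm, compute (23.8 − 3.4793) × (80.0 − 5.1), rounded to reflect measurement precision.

1.52 × 10^3 mm²

23.8 − 3.4793 = 20.3207, limited to 1 d.p. → 3 s.f.; 80.0 − 5.1 = 74.9, limited to 1 d.p. → 3 s.f.
Carrying full precision, 20.3207 × 74.9 = 1522.02043; keep min(3, 3) = 3 s.f.
Rounded to 3 significant figures: 1.52 × 10^3 mm².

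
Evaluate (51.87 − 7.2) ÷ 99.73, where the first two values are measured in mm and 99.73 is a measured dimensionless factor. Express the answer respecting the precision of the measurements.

51.87 mm − 7.2 mm = 44.67 mm; the difference is limited to 1 decimal place (3 s.f.).
Carrying full precision, 44.67 ÷ 99.73 = 0.447909355259… mm; 99.73 has 4 s.f., so the result keeps min(3, 4) = 3 s.f.
Rounded to 3 significant figures: 0.448 mm.

0.448 mm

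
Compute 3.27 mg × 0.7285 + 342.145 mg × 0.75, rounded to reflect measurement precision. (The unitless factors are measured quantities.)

2.6 × 10² mg

3.27 × 0.7285 = 2.382195 → 2.38 mg (3 s.f., last digit at the 10^-2 place).
342.145 × 0.75 = 256.60875 → 2.6 × 10² mg (2 s.f., last digit at the 10^1 place).
Sum: 258.990945 mg; keep the coarser place, 10^1.
Result: 2.6 × 10² mg.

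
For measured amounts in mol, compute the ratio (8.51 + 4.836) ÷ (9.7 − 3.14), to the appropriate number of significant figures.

2.0

8.51 + 4.836 = 13.346, limited to 2 d.p. → 4 s.f.; 9.7 − 3.14 = 6.56, limited to 1 d.p. → 2 s.f.
Carrying full precision, 13.346 ÷ 6.56 = 2.03445121951…; keep min(4, 2) = 2 s.f.
Rounded to 2 significant figures: 2.0.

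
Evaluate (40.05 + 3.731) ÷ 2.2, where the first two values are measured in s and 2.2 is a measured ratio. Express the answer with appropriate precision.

40.05 s + 3.731 s = 43.781 s; the sum is limited to 2 decimal places (4 s.f.).
Carrying full precision, 43.781 ÷ 2.2 = 19.9004545455… s; 2.2 has 2 s.f., so the result keeps min(4, 2) = 2 s.f.
Rounded to 2 significant figures: 2.0 × 10¹ s.

2.0 × 10¹ s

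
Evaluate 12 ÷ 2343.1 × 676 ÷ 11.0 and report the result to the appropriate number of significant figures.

12 ÷ 2343.1 × 676 ÷ 11.0 = 0.314734559112…
Multiplication/division keeps the fewest significant figures: 12 → 2 s.f., 2343.1 → 5 s.f., 676 → 3 s.f., 11.0 → 3 s.f.; limit is 2.
Rounded to 2 significant figures: 0.31.

0.31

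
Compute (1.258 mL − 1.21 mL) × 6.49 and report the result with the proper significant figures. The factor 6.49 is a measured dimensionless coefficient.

1.258 mL − 1.21 mL = 0.048 mL; the difference is limited to 2 decimal places (1 s.f.).
Carrying full precision, 0.048 × 6.49 = 0.31152 mL; 6.49 has 3 s.f., so the result keeps min(1, 3) = 1 s.f.
Rounded to 1 significant figure: 0.3 mL.

0.3 mL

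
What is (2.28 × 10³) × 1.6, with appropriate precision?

(2.28 × 10³) × 1.6 = 3648
Multiplication/division keeps the fewest significant figures: 2.28 × 10³ → 3 s.f., 1.6 → 2 s.f.; limit is 2.
Rounded to 2 significant figures: 3.6 × 10³.

3.6 × 10³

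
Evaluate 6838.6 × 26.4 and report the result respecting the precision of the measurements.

1.81 × 10^5

6838.6 × 26.4 = 180539.04
Multiplication/division keeps the fewest significant figures: 6838.6 → 5 s.f., 26.4 → 3 s.f.; limit is 3.
Rounded to 3 significant figures: 1.81 × 10^5.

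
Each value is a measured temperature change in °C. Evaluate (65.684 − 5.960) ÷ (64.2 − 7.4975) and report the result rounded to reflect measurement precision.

1.05

65.684 − 5.960 = 59.724, limited to 3 d.p. → 5 s.f.; 64.2 − 7.4975 = 56.7025, limited to 1 d.p. → 3 s.f.
Carrying full precision, 59.724 ÷ 56.7025 = 1.05328689211…; keep min(5, 3) = 3 s.f.
Rounded to 3 significant figures: 1.05.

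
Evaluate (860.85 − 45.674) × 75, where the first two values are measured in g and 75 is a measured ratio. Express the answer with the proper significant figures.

860.85 g − 45.674 g = 815.176 g; the difference is limited to 2 decimal places (5 s.f.).
Carrying full precision, 815.176 × 75 = 61138.2 g; 75 has 2 s.f., so the result keeps min(5, 2) = 2 s.f.
Rounded to 2 significant figures: 6.1 × 10^4 g.

6.1 × 10^4 g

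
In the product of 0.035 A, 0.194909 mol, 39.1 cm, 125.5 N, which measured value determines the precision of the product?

0.035 A → 2 s.f.; 0.194909 mol → 6 s.f.; 39.1 cm → 3 s.f.; 125.5 N → 4 s.f.
The fewest is 2 significant figures, from 0.035 A.

0.035 A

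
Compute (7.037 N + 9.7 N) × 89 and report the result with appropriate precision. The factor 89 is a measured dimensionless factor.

1.5 × 10³ N

7.037 N + 9.7 N = 16.737 N; the sum is limited to 1 decimal place (3 s.f.).
Carrying full precision, 16.737 × 89 = 1489.593 N; 89 has 2 s.f., so the result keeps min(3, 2) = 2 s.f.
Rounded to 2 significant figures: 1.5 × 10³ N.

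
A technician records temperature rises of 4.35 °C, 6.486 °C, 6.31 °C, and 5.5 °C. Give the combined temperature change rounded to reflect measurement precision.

22.6 °C

4.35 °C + 6.486 °C + 6.31 °C + 5.5 °C = 22.646 °C.
Addition/subtraction keeps the fewest decimal places: 4.35 → 2 decimal places, 6.486 → 3 decimal places, 6.31 → 2 decimal places, 5.5 → 1 decimal place; limit is 1.
Rounded to 1 decimal place: 22.6 °C.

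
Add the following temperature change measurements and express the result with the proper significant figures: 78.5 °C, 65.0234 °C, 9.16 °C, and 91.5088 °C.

78.5 °C + 65.0234 °C + 9.16 °C + 91.5088 °C = 244.1922 °C.
Addition/subtraction keeps the fewest decimal places: 78.5 → 1 decimal place, 65.0234 → 4 decimal places, 9.16 → 2 decimal places, 91.5088 → 4 decimal places; limit is 1.
Rounded to 1 decimal place: 244.2 °C.

244.2 °C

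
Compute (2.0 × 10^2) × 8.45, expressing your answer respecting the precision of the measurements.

(2.0 × 10^2) × 8.45 = 1690
Multiplication/division keeps the fewest significant figures: 2.0 × 10^2 → 2 s.f., 8.45 → 3 s.f.; limit is 2.
Rounded to 2 significant figures: 1.7 × 10^3.

1.7 × 10^3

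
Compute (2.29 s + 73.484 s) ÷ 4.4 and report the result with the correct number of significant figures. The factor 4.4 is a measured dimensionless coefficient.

2.29 s + 73.484 s = 75.774 s; the sum is limited to 2 decimal places (4 s.f.).
Carrying full precision, 75.774 ÷ 4.4 = 17.2213636364… s; 4.4 has 2 s.f., so the result keeps min(4, 2) = 2 s.f.
Rounded to 2 significant figures: 17 s.

17 s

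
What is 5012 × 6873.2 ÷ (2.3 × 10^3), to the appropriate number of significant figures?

1.5 × 10^4

5012 × 6873.2 ÷ (2.3 × 10^3) = 14977.5993043…
Multiplication/division keeps the fewest significant figures: 5012 → 4 s.f., 6873.2 → 5 s.f., 2.3 × 10^3 → 2 s.f.; limit is 2.
Rounded to 2 significant figures: 1.5 × 10^4.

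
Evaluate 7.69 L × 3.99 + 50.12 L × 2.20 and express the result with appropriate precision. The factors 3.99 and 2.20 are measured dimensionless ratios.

7.69 × 3.99 = 30.6831 → 30.7 L (3 s.f., last digit at the 10^-1 place).
50.12 × 2.20 = 110.264 → 1.10 × 10^2 L (3 s.f., last digit at the 10^0 place).
Sum: 140.9471 L; keep the coarser place, 10^0.
Result: 141 L.

141 L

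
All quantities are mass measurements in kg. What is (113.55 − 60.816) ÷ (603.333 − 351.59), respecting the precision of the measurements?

0.2095

113.55 − 60.816 = 52.734, limited to 2 d.p. → 4 s.f.; 603.333 − 351.59 = 251.743, limited to 2 d.p. → 5 s.f.
Carrying full precision, 52.734 ÷ 251.743 = 0.209475536559…; keep min(4, 5) = 4 s.f.
Rounded to 4 significant figures: 0.2095.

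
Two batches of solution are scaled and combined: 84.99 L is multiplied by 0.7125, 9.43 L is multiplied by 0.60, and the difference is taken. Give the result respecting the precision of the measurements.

84.99 × 0.7125 = 60.555375 → 60.56 L (4 s.f., last digit at the 10^-2 place).
9.43 × 0.60 = 5.658 → 5.7 L (2 s.f., last digit at the 10^-1 place).
Difference: 54.897375 L; keep the coarser place, 10^-1.
Result: 54.9 L.

54.9 L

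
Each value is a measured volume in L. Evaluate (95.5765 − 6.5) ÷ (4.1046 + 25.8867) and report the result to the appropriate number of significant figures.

2.97

95.5765 − 6.5 = 89.0765, limited to 1 d.p. → 3 s.f.; 4.1046 + 25.8867 = 29.9913, limited to 4 d.p. → 6 s.f.
Carrying full precision, 89.0765 ÷ 29.9913 = 2.97007798928…; keep min(3, 6) = 3 s.f.
Rounded to 3 significant figures: 2.97.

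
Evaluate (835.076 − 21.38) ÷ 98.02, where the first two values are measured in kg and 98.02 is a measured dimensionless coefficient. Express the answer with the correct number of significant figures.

8.301 kg

835.076 kg − 21.38 kg = 813.696 kg; the difference is limited to 2 decimal places (5 s.f.).
Carrying full precision, 813.696 ÷ 98.02 = 8.30132625995… kg; 98.02 has 4 s.f., so the result keeps min(5, 4) = 4 s.f.
Rounded to 4 significant figures: 8.301 kg.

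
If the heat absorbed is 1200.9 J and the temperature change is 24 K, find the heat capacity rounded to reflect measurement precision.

heat capacity = 1200.9 J ÷ 24 K = 50.0375 J/K.
1200.9 has 5 significant figures; 24 has 2.
Division/multiplication keeps the fewest: 2 significant figures.
Rounded: 50. J/K.

50. J/K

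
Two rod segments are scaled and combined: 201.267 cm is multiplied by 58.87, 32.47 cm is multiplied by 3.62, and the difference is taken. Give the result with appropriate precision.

201.267 × 58.87 = 11848.58829 → 1.185 × 10⁴ cm (4 s.f., last digit at the 10^1 place).
32.47 × 3.62 = 117.5414 → 1.18 × 10² cm (3 s.f., last digit at the 10^0 place).
Difference: 11731.04689 cm; keep the coarser place, 10^1.
Result: 1.173 × 10⁴ cm.

1.173 × 10⁴ cm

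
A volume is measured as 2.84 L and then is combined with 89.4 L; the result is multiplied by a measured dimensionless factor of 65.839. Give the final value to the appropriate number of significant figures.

6.07 × 10³ L

2.84 L + 89.4 L = 92.24 L; the sum is limited to 1 decimal place (3 s.f.).
Carrying full precision, 92.24 × 65.839 = 6072.98936 L; 65.839 has 5 s.f., so the result keeps min(3, 5) = 3 s.f.
Rounded to 3 significant figures: 6.07 × 10³ L.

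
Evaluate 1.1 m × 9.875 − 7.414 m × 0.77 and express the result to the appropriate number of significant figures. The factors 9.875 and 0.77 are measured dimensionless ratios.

1.1 × 9.875 = 10.8625 → 11 m (2 s.f., last digit at the 10^0 place).
7.414 × 0.77 = 5.70878 → 5.7 m (2 s.f., last digit at the 10^-1 place).
Difference: 5.15372 m; keep the coarser place, 10^0.
Result: 5 m.

5 m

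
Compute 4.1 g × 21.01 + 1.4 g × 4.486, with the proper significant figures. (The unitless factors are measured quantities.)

92 g

4.1 × 21.01 = 86.141 → 86 g (2 s.f., last digit at the 10^0 place).
1.4 × 4.486 = 6.2804 → 6.3 g (2 s.f., last digit at the 10^-1 place).
Sum: 92.4214 g; keep the coarser place, 10^0.
Result: 92 g.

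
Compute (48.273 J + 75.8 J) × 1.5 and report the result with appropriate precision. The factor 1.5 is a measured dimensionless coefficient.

1.9 × 10² J

48.273 J + 75.8 J = 124.073 J; the sum is limited to 1 decimal place (4 s.f.).
Carrying full precision, 124.073 × 1.5 = 186.1095 J; 1.5 has 2 s.f., so the result keeps min(4, 2) = 2 s.f.
Rounded to 2 significant figures: 1.9 × 10² J.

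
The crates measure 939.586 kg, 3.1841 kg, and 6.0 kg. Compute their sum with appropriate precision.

948.8 kg

939.586 kg + 3.1841 kg + 6.0 kg = 948.7701 kg.
Addition/subtraction keeps the fewest decimal places: 939.586 → 3 decimal places, 3.1841 → 4 decimal places, 6.0 → 1 decimal place; limit is 1.
Rounded to 1 decimal place: 948.8 kg.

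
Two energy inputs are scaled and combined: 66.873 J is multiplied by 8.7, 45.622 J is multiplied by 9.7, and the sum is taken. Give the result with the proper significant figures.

1.02 × 10^3 J

66.873 × 8.7 = 581.7951 → 5.8 × 10^2 J (2 s.f., last digit at the 10^1 place).
45.622 × 9.7 = 442.5334 → 4.4 × 10^2 J (2 s.f., last digit at the 10^1 place).
Sum: 1024.3285 J; keep the coarser place, 10^1.
Result: 1.02 × 10^3 J.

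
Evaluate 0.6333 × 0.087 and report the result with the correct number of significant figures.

0.055

0.6333 × 0.087 = 0.0550971
Multiplication/division keeps the fewest significant figures: 0.6333 → 4 s.f., 0.087 → 2 s.f.; limit is 2.
Rounded to 2 significant figures: 0.055.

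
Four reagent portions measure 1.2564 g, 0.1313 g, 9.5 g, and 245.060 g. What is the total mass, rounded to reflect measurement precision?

255.9 g

1.2564 g + 0.1313 g + 9.5 g + 245.060 g = 255.9477 g.
Addition/subtraction keeps the fewest decimal places: 1.2564 → 4 decimal places, 0.1313 → 4 decimal places, 9.5 → 1 decimal place, 245.060 → 3 decimal places; limit is 1.
Rounded to 1 decimal place: 255.9 g.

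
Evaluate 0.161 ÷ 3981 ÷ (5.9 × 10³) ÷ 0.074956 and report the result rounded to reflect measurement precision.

9.1 × 10⁻⁸

0.161 ÷ 3981 ÷ (5.9 × 10³) ÷ 0.074956 = 9.14482258402 × 10^-8…
Multiplication/division keeps the fewest significant figures: 0.161 → 3 s.f., 3981 → 4 s.f., 5.9 × 10³ → 2 s.f., 0.074956 → 5 s.f.; limit is 2.
Rounded to 2 significant figures: 9.1 × 10⁻⁸.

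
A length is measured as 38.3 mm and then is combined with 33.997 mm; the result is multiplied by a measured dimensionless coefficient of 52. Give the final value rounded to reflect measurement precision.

38.3 mm + 33.997 mm = 72.297 mm; the sum is limited to 1 decimal place (3 s.f.).
Carrying full precision, 72.297 × 52 = 3759.444 mm; 52 has 2 s.f., so the result keeps min(3, 2) = 2 s.f.
Rounded to 2 significant figures: 3.8 × 10^3 mm.

3.8 × 10^3 mm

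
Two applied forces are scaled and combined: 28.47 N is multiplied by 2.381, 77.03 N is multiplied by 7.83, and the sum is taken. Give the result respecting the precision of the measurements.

671 N

28.47 × 2.381 = 67.78707 → 67.79 N (4 s.f., last digit at the 10^-2 place).
77.03 × 7.83 = 603.1449 → 603 N (3 s.f., last digit at the 10^0 place).
Sum: 670.93197 N; keep the coarser place, 10^0.
Result: 671 N.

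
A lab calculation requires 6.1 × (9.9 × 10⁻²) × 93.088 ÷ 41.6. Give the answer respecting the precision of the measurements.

6.1 × (9.9 × 10⁻²) × 93.088 ÷ 41.6 = 1.35134238462…
Multiplication/division keeps the fewest significant figures: 6.1 → 2 s.f., 9.9 × 10⁻² → 2 s.f., 93.088 → 5 s.f., 41.6 → 3 s.f.; limit is 2.
Rounded to 2 significant figures: 1.4.

1.4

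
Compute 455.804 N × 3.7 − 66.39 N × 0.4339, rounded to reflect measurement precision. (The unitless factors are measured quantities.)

455.804 × 3.7 = 1686.4748 → 1.7 × 10^3 N (2 s.f., last digit at the 10^2 place).
66.39 × 0.4339 = 28.806621 → 28.81 N (4 s.f., last digit at the 10^-2 place).
Difference: 1657.668179 N; keep the coarser place, 10^2.
Result: 1.7 × 10^3 N.

1.7 × 10^3 N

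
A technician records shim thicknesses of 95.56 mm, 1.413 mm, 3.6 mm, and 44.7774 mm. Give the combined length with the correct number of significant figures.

145.4 mm

95.56 mm + 1.413 mm + 3.6 mm + 44.7774 mm = 145.3504 mm.
Addition/subtraction keeps the fewest decimal places: 95.56 → 2 decimal places, 1.413 → 3 decimal places, 3.6 → 1 decimal place, 44.7774 → 4 decimal places; limit is 1.
Rounded to 1 decimal place: 145.4 mm.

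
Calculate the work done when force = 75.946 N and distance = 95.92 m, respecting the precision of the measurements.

7.285 × 10³ J

work done = 75.946 N × 95.92 m = 7284.74032 J.
75.946 has 5 significant figures; 95.92 has 4.
Division/multiplication keeps the fewest: 4 significant figures.
Rounded: 7.285 × 10³ J.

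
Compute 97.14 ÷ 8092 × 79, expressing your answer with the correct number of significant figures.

97.14 ÷ 8092 × 79 = 0.94835145823…
Multiplication/division keeps the fewest significant figures: 97.14 → 4 s.f., 8092 → 4 s.f., 79 → 2 s.f.; limit is 2.
Rounded to 2 significant figures: 0.95.

0.95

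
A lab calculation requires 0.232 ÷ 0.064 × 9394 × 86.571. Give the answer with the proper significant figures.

2.9 × 10^6

0.232 ÷ 0.064 × 9394 × 86.571 = 2948023.90575
Multiplication/division keeps the fewest significant figures: 0.232 → 3 s.f., 0.064 → 2 s.f., 9394 → 4 s.f., 86.571 → 5 s.f.; limit is 2.
Rounded to 2 significant figures: 2.9 × 10^6.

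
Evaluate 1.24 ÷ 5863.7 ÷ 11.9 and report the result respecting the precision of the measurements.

1.24 ÷ 5863.7 ÷ 11.9 = 0.0000177706364023…
Multiplication/division keeps the fewest significant figures: 1.24 → 3 s.f., 5863.7 → 5 s.f., 11.9 → 3 s.f.; limit is 3.
Rounded to 3 significant figures: 1.78 × 10⁻⁵.

1.78 × 10⁻⁵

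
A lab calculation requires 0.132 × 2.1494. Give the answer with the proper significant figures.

0.132 × 2.1494 = 0.2837208
Multiplication/division keeps the fewest significant figures: 0.132 → 3 s.f., 2.1494 → 5 s.f.; limit is 3.
Rounded to 3 significant figures: 0.284.

0.284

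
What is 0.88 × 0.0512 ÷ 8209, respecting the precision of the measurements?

5.5 × 10⁻⁶

0.88 × 0.0512 ÷ 8209 = 0.00000548861006213…
Multiplication/division keeps the fewest significant figures: 0.88 → 2 s.f., 0.0512 → 3 s.f., 8209 → 4 s.f.; limit is 2.
Rounded to 2 significant figures: 5.5 × 10⁻⁶.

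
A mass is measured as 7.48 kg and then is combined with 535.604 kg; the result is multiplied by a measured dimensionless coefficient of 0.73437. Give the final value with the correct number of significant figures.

398.82 kg

7.48 kg + 535.604 kg = 543.084 kg; the sum is limited to 2 decimal places (5 s.f.).
Carrying full precision, 543.084 × 0.73437 = 398.82459708 kg; 0.73437 has 5 s.f., so the result keeps min(5, 5) = 5 s.f.
Rounded to 5 significant figures: 398.82 kg.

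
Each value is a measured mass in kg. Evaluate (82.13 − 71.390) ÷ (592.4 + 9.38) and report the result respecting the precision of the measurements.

0.01785

82.13 − 71.390 = 10.740, limited to 2 d.p. → 4 s.f.; 592.4 + 9.38 = 601.78, limited to 1 d.p. → 4 s.f.
Carrying full precision, 10.740 ÷ 601.78 = 0.0178470537406…; keep min(4, 4) = 4 s.f.
Rounded to 4 significant figures: 0.01785.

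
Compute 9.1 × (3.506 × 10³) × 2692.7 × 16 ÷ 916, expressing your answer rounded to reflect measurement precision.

1.5 × 10⁶

9.1 × (3.506 × 10³) × 2692.7 × 16 ÷ 916 = 1500602.9069…
Multiplication/division keeps the fewest significant figures: 9.1 → 2 s.f., 3.506 × 10³ → 4 s.f., 2692.7 → 5 s.f., 16 → 2 s.f., 916 → 3 s.f.; limit is 2.
Rounded to 2 significant figures: 1.5 × 10⁶.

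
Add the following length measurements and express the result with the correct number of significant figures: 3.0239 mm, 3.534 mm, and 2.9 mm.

3.0239 mm + 3.534 mm + 2.9 mm = 9.4579 mm.
Addition/subtraction keeps the fewest decimal places: 3.0239 → 4 decimal places, 3.534 → 3 decimal places, 2.9 → 1 decimal place; limit is 1.
Rounded to 1 decimal place: 9.5 mm.

9.5 mm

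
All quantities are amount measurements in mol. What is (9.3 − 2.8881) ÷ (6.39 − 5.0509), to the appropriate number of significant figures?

4.8

9.3 − 2.8881 = 6.4119, limited to 1 d.p. → 2 s.f.; 6.39 − 5.0509 = 1.3391, limited to 2 d.p. → 3 s.f.
Carrying full precision, 6.4119 ÷ 1.3391 = 4.78821596595…; keep min(2, 3) = 2 s.f.
Rounded to 2 significant figures: 4.8.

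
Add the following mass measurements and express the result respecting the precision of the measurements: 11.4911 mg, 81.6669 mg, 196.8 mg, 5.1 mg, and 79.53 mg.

11.4911 mg + 81.6669 mg + 196.8 mg + 5.1 mg + 79.53 mg = 374.5880 mg.
Addition/subtraction keeps the fewest decimal places: 11.4911 → 4 decimal places, 81.6669 → 4 decimal places, 196.8 → 1 decimal place, 5.1 → 1 decimal place, 79.53 → 2 decimal places; limit is 1.
Rounded to 1 decimal place: 3.746 × 10² mg.

3.746 × 10² mg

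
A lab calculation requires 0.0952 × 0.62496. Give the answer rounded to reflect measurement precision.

0.0595

0.0952 × 0.62496 = 0.059496192
Multiplication/division keeps the fewest significant figures: 0.0952 → 3 s.f., 0.62496 → 5 s.f.; limit is 3.
Rounded to 3 significant figures: 0.0595.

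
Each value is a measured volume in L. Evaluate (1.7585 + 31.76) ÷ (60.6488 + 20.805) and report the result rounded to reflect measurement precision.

1.7585 + 31.76 = 33.5185, limited to 2 d.p. → 4 s.f.; 60.6488 + 20.805 = 81.4538, limited to 3 d.p. → 5 s.f.
Carrying full precision, 33.5185 ÷ 81.4538 = 0.411503207953…; keep min(4, 5) = 4 s.f.
Rounded to 4 significant figures: 0.4115.

0.4115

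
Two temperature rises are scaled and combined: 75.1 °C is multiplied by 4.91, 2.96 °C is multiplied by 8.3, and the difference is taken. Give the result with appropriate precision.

344 °C

75.1 × 4.91 = 368.741 → 3.69 × 10^2 °C (3 s.f., last digit at the 10^0 place).
2.96 × 8.3 = 24.568 → 25 °C (2 s.f., last digit at the 10^0 place).
Difference: 344.173 °C; keep the coarser place, 10^0.
Result: 344 °C.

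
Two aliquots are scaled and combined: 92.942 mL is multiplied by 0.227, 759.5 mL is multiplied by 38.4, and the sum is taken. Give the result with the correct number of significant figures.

2.92 × 10⁴ mL

92.942 × 0.227 = 21.097834 → 21.1 mL (3 s.f., last digit at the 10^-1 place).
759.5 × 38.4 = 29164.8 → 2.92 × 10⁴ mL (3 s.f., last digit at the 10^2 place).
Sum: 29185.897834 mL; keep the coarser place, 10^2.
Result: 2.92 × 10⁴ mL.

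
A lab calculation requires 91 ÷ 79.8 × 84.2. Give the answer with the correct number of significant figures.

96

91 ÷ 79.8 × 84.2 = 96.0175438596…
Multiplication/division keeps the fewest significant figures: 91 → 2 s.f., 79.8 → 3 s.f., 84.2 → 3 s.f.; limit is 2.
Rounded to 2 significant figures: 96.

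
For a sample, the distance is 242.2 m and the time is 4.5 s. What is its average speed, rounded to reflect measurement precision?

54 m/s

average speed = 242.2 m ÷ 4.5 s = 53.8222222222… m/s.
242.2 has 4 significant figures; 4.5 has 2.
Division/multiplication keeps the fewest: 2 significant figures.
Rounded: 54 m/s.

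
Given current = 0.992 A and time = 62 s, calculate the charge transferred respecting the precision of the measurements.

charge transferred = 0.992 A × 62 s = 61.504 C.
0.992 has 3 significant figures; 62 has 2.
Division/multiplication keeps the fewest: 2 significant figures.
Rounded: 62 C.

62 C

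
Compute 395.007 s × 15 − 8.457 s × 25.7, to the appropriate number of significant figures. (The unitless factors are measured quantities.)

5.7 × 10^3 s

395.007 × 15 = 5925.105 → 5.9 × 10^3 s (2 s.f., last digit at the 10^2 place).
8.457 × 25.7 = 217.3449 → 217 s (3 s.f., last digit at the 10^0 place).
Difference: 5707.7601 s; keep the coarser place, 10^2.
Result: 5.7 × 10^3 s.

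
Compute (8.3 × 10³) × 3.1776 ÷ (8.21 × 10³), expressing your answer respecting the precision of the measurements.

3.2

(8.3 × 10³) × 3.1776 ÷ (8.21 × 10³) = 3.21243361754…
Multiplication/division keeps the fewest significant figures: 8.3 × 10³ → 2 s.f., 3.1776 → 5 s.f., 8.21 × 10³ → 3 s.f.; limit is 2.
Rounded to 2 significant figures: 3.2.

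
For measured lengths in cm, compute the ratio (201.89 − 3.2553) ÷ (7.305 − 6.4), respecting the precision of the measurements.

2 × 10^2

201.89 − 3.2553 = 198.6347, limited to 2 d.p. → 5 s.f.; 7.305 − 6.4 = 0.905, limited to 1 d.p. → 1 s.f.
Carrying full precision, 198.6347 ÷ 0.905 = 219.485856354…; keep min(5, 1) = 1 s.f.
Rounded to 1 significant figure: 2 × 10^2.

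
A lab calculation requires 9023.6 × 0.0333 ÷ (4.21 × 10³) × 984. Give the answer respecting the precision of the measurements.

70.2

9023.6 × 0.0333 ÷ (4.21 × 10³) × 984 = 70.2323291971…
Multiplication/division keeps the fewest significant figures: 9023.6 → 5 s.f., 0.0333 → 3 s.f., 4.21 × 10³ → 3 s.f., 984 → 3 s.f.; limit is 3.
Rounded to 3 significant figures: 70.2.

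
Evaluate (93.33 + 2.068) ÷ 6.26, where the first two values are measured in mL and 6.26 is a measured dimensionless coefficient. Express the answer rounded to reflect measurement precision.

15.2 mL

93.33 mL + 2.068 mL = 95.398 mL; the sum is limited to 2 decimal places (4 s.f.).
Carrying full precision, 95.398 ÷ 6.26 = 15.2392971246… mL; 6.26 has 3 s.f., so the result keeps min(4, 3) = 3 s.f.
Rounded to 3 significant figures: 15.2 mL.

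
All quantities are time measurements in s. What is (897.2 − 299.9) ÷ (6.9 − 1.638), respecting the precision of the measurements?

1.1 × 10^2

897.2 − 299.9 = 597.3, limited to 1 d.p. → 4 s.f.; 6.9 − 1.638 = 5.262, limited to 1 d.p. → 2 s.f.
Carrying full precision, 597.3 ÷ 5.262 = 113.511972634…; keep min(4, 2) = 2 s.f.
Rounded to 2 significant figures: 1.1 × 10^2.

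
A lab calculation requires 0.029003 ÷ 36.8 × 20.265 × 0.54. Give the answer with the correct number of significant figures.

0.0086

0.029003 ÷ 36.8 × 20.265 × 0.54 = 0.0086245306875
Multiplication/division keeps the fewest significant figures: 0.029003 → 5 s.f., 36.8 → 3 s.f., 20.265 → 5 s.f., 0.54 → 2 s.f.; limit is 2.
Rounded to 2 significant figures: 0.0086.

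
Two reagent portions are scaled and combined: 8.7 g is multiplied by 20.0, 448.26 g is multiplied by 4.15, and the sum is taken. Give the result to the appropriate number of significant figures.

2.03 × 10^3 g

8.7 × 20.0 = 174 → 1.7 × 10^2 g (2 s.f., last digit at the 10^1 place).
448.26 × 4.15 = 1860.279 → 1.86 × 10^3 g (3 s.f., last digit at the 10^1 place).
Sum: 2034.279 g; keep the coarser place, 10^1.
Result: 2.03 × 10^3 g.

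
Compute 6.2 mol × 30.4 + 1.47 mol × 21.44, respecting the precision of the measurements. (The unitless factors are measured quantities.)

6.2 × 30.4 = 188.48 → 1.9 × 10^2 mol (2 s.f., last digit at the 10^1 place).
1.47 × 21.44 = 31.5168 → 31.5 mol (3 s.f., last digit at the 10^-1 place).
Sum: 219.9968 mol; keep the coarser place, 10^1.
Result: 2.2 × 10^2 mol.

2.2 × 10^2 mol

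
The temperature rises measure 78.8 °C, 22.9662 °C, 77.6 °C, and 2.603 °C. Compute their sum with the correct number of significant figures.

78.8 °C + 22.9662 °C + 77.6 °C + 2.603 °C = 181.9692 °C.
Addition/subtraction keeps the fewest decimal places: 78.8 → 1 decimal place, 22.9662 → 4 decimal places, 77.6 → 1 decimal place, 2.603 → 3 decimal places; limit is 1.
Rounded to 1 decimal place: 182.0 °C.

182.0 °C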